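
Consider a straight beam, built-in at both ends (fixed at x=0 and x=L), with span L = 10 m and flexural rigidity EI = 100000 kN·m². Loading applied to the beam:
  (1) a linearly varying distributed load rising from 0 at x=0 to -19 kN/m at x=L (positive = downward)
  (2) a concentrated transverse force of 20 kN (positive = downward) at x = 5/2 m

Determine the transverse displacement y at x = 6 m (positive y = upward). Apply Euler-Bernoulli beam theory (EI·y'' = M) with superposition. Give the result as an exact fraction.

y(6) = 14659/7500000 m

Load 1 — triangular load w₀=-19 kN/m (0→w₀ over full span):
  y_1 = -w₀x²(L-x)²(x+2L)/(120LEI) = -(-19)·6²·(10-6)²·(6+2·10)/(120·10·100000) = 741/312500 m
Load 2 — point force P=20 kN at a=5/2 m (b=L-a=15/2):
  y_2 = -Pa²(L-x)²(3bL-(3b+a)(L-x))/(6L³EI)  [x>a] = -20·(5/2)²·(10-6)²·(3·(15/2)·10-(3·(15/2)+(5/2))·(10-6))/(6·10³·100000) = -1/2400 m
Superposition: y = Σ y_i = 14659/7500000 m ≈ 0.001955 m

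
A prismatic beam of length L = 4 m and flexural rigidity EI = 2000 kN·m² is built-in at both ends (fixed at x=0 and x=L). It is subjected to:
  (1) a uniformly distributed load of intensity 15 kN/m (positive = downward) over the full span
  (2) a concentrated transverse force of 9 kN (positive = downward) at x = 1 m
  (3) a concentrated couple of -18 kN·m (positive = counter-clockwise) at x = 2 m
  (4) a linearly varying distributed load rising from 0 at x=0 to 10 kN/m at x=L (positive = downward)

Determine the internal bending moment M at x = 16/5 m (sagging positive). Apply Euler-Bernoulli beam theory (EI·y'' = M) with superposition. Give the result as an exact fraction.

Load 1 — uniform load w=15 kN/m over full span:
  M_1 = wLx/2 - wL²/12 - wx²/2 = 15·4·(16/5)/2 - 15·4²/12 - 15·(16/5)²/2 = -4/5 kN·m
Load 2 — point force P=9 kN at a=1 m (b=L-a=3):
  M_2 = Pa²(a+3b)(L-x)/L³ - Pa²b/L²  [x>a] = 9·1²·(1+3·3)·(4-(16/5))/4³ - 9·1²·3/4² = -9/16 kN·m
Load 3 — applied couple M₀=-18 kN·m at a=2 m (b=L-a=2):
  M_3 = R_Ax - M_A - M₀  [x>a] with R_A=-27/4, M_A=-9/2 = (-27/4)·(16/5) - (-9/2) - (-18) = 9/10 kN·m
Load 4 — triangular load w₀=10 kN/m (0→w₀ over full span):
  M_4 = 3w₀Lx/20 - w₀L²/30 - w₀x³/(6L) = 3·10·4·(16/5)/20 - 10·4²/30 - 10·(16/5)³/(6·4) = 16/75 kN·m
Superposition: M = Σ M_i = -299/1200 kN·m ≈ -0.249167 kN·m

M(16/5) = -299/1200 kN·m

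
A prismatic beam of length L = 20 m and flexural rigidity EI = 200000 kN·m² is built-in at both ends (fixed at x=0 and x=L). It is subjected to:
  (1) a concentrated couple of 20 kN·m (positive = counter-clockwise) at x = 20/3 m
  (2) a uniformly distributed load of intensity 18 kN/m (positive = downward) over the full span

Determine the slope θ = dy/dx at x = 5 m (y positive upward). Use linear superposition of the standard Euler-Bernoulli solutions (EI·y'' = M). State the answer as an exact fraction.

θ(5) = -133/24000 rad

Load 1 — applied couple M₀=20 kN·m at a=20/3 m (b=L-a=40/3):
  θ_1 = (R_Ax²/2 - M_Ax)/EI  [x≤a] with R_A=4/3, M_A=0 = ((4/3)·5²/2 - 0·5)/200000 = 1/12000 rad
Load 2 — uniform load w=18 kN/m over full span:
  θ_2 = -wx(L-x)(L-2x)/(12EI) = -18·5·(20-5)·(20-2·5)/(12·200000) = -9/1600 rad
Superposition: θ = Σ θ_i = -133/24000 rad ≈ -0.005542 rad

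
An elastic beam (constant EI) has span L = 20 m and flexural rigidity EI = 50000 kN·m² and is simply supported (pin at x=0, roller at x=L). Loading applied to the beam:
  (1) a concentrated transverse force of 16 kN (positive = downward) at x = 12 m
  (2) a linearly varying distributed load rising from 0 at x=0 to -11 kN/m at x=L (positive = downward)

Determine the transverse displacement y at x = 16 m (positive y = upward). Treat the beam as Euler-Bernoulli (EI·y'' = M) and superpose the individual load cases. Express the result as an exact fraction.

Load 1 — point force P=16 kN at a=12 m (b=L-a=8):
  y_1 = -Pa(L-x)(2Lx-a²-x²)/(6LEI)  [x>a] = -16·12·(20-16)·(2·20·16-12²-16²)/(6·20·50000) = -96/3125 m
Load 2 — triangular load w₀=-11 kN/m (0→w₀ over full span):
  y_2 = -w₀x(7L⁴-10L²x²+3x⁴)/(360LEI) = -(-11)·16·(7·20⁴-10·20²·16²+3·16⁴)/(360·20·50000) = 11176/78125 m
Superposition: y = Σ y_i = 8776/78125 m ≈ 0.112333 m

y(16) = 8776/78125 m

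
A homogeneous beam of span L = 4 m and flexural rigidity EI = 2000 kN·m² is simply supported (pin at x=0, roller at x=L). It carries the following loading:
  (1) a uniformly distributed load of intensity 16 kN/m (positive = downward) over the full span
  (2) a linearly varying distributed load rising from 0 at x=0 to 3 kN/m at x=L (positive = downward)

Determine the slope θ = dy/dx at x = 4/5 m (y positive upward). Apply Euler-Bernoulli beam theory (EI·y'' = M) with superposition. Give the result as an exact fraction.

Load 1 — uniform load w=16 kN/m over full span:
  θ_1 = -w(L³-6Lx²+4x³)/(24EI) = -16·(4³-6·4·(4/5)²+4·(4/5)³)/(24·2000) = -264/15625 rad
Load 2 — triangular load w₀=3 kN/m (0→w₀ over full span):
  θ_2 = -w₀(7L⁴-30L²x²+15x⁴)/(360LEI) = -3·(7·4⁴-30·4²·(4/5)²+15·(4/5)⁴)/(360·4·2000) = -364/234375 rad
Superposition: θ = Σ θ_i = -4324/234375 rad ≈ -0.018449 rad

θ(4/5) = -4324/234375 rad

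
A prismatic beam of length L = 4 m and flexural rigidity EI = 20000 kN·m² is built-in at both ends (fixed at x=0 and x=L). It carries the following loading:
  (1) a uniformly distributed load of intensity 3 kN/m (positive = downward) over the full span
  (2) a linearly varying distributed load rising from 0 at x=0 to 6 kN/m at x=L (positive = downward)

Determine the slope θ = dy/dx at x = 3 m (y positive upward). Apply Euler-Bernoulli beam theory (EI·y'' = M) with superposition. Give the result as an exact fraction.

Load 1 — uniform load w=3 kN/m over full span:
  θ_1 = -wx(L-x)(L-2x)/(12EI) = -3·3·(4-3)·(4-2·3)/(12·20000) = 3/40000 rad
Load 2 — triangular load w₀=6 kN/m (0→w₀ over full span):
  θ_2 = -w₀(2x(L-x)(L-2x)(x+2L)+x²(L-x)²)/(120LEI) = -6·(2·3·(4-3)·(4-2·3)·(3+2·4)+3²·(4-3)²)/(120·4·20000) = 123/1600000 rad
Superposition: θ = Σ θ_i = 243/1600000 rad ≈ 0.000152 rad

θ(3) = 243/1600000 rad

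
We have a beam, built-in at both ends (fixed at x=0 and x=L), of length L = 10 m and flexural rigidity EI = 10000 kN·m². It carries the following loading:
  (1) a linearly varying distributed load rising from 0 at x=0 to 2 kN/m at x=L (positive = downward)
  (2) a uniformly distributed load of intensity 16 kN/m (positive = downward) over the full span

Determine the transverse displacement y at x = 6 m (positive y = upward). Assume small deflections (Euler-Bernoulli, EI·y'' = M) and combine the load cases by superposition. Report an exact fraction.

Load 1 — triangular load w₀=2 kN/m (0→w₀ over full span):
  y_1 = -w₀x²(L-x)²(x+2L)/(120LEI) = -2·6²·(10-6)²·(6+2·10)/(120·10·10000) = -39/15625 m
Load 2 — uniform load w=16 kN/m over full span:
  y_2 = -wx²(L-x)²/(24EI) = -16·6²·(10-6)²/(24·10000) = -24/625 m
Superposition: y = Σ y_i = -639/15625 m ≈ -0.040896 m

y(6) = -639/15625 m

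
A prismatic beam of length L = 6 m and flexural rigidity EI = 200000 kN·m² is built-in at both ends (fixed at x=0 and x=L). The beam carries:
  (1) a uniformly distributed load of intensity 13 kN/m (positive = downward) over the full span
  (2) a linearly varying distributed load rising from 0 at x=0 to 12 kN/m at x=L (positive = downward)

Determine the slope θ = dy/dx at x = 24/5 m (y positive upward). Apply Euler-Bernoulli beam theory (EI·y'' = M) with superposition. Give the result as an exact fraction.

θ(24/5) = 2619/15625000 rad

Load 1 — uniform load w=13 kN/m over full span:
  θ_1 = -wx(L-x)(L-2x)/(12EI) = -13·(24/5)·(6-(24/5))·(6-2·(24/5))/(12·200000) = 351/3125000 rad
Load 2 — triangular load w₀=12 kN/m (0→w₀ over full span):
  θ_2 = -w₀(2x(L-x)(L-2x)(x+2L)+x²(L-x)²)/(120LEI) = -12·(2·(24/5)·(6-(24/5))·(6-2·(24/5))·((24/5)+2·6)+(24/5)²·(6-(24/5))²)/(120·6·200000) = 108/1953125 rad
Superposition: θ = Σ θ_i = 2619/15625000 rad ≈ 0.000168 rad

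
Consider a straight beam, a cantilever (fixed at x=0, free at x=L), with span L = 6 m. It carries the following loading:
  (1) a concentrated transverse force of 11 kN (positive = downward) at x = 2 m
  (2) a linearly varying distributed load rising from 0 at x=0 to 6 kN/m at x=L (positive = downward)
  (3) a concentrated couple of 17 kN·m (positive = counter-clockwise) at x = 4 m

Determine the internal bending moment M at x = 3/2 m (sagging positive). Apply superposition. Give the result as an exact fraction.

Load 1 — point force P=11 kN at a=2 m (b=L-a=4):
  M_1 = -P(a-x)  [x≤a] = -11·(2-(3/2)) = -11/2 kN·m
Load 2 — triangular load w₀=6 kN/m (0→w₀ over full span):
  M_2 = w₀Lx/2 - w₀L²/3 - w₀x³/(6L) = 6·6·(3/2)/2 - 6·6²/3 - 6·(3/2)³/(6·6) = -729/16 kN·m
Load 3 — applied couple M₀=17 kN·m at a=4 m (b=L-a=2):
  M_3 = M₀  [x≤a] = 17 = 17 kN·m
Superposition: M = Σ M_i = -545/16 kN·m ≈ -34.062500 kN·m

M(3/2) = -545/16 kN·m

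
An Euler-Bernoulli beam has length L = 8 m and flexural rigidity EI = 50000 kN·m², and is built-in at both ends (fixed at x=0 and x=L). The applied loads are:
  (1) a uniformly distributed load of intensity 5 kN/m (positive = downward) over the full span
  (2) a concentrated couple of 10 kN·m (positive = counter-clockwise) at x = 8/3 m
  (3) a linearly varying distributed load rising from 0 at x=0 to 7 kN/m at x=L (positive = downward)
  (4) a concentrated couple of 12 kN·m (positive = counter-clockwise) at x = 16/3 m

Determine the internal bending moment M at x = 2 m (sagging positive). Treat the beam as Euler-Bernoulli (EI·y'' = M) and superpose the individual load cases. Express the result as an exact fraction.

Load 1 — uniform load w=5 kN/m over full span:
  M_1 = wLx/2 - wL²/12 - wx²/2 = 5·8·2/2 - 5·8²/12 - 5·2²/2 = 10/3 kN·m
Load 2 — applied couple M₀=10 kN·m at a=8/3 m (b=L-a=16/3):
  M_2 = R_Ax - M_A  [x≤a] with R_A=5/3, M_A=0 = (5/3)·2 - 0 = 10/3 kN·m
Load 3 — triangular load w₀=7 kN/m (0→w₀ over full span):
  M_3 = 3w₀Lx/20 - w₀L²/30 - w₀x³/(6L) = 3·7·8·2/20 - 7·8²/30 - 7·2³/(6·8) = 7/10 kN·m
Load 4 — applied couple M₀=12 kN·m at a=16/3 m (b=L-a=8/3):
  M_4 = R_Ax - M_A  [x≤a] with R_A=2, M_A=4 = 2·2 - 4 = 0 kN·m
Superposition: M = Σ M_i = 221/30 kN·m ≈ 7.366667 kN·m

M(2) = 221/30 kN·m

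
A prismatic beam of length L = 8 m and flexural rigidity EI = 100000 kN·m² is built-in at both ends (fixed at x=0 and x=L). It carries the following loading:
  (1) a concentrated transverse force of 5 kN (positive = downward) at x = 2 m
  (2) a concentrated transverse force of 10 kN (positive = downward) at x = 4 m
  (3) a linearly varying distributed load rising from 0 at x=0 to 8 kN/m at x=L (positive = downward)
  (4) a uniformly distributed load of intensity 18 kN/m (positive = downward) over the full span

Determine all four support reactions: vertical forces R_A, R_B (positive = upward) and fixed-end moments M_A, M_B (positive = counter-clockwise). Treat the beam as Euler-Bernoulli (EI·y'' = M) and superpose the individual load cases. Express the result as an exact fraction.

R_A = 14531/160 kN, M_A = 15443/120 kN·m, R_B = 16029/160 kN, M_B = -5339/40 kN·m

Load 1 — point force P=5 kN at a=2 m (b=L-a=6):
  R_A = Pb²(3a+b)/L³ = 5·6²·(3·2+6)/8³ = 135/32 kN
  M_A = Pab²/L² = 5·2·6²/8² = 45/8 kN·m
  R_B = Pa²(a+3b)/L³ = 5·2²·(2+3·6)/8³ = 25/32 kN
  M_B = -Pa²b/L² = -5·2²·6/8² = -15/8 kN·m
Load 2 — point force P=10 kN at a=4 m (b=L-a=4):
  R_A = Pb²(3a+b)/L³ = 10·4²·(3·4+4)/8³ = 5 kN
  M_A = Pab²/L² = 10·4·4²/8² = 10 kN·m
  R_B = Pa²(a+3b)/L³ = 10·4²·(4+3·4)/8³ = 5 kN
  M_B = -Pa²b/L² = -10·4²·4/8² = -10 kN·m
Load 3 — triangular load w₀=8 kN/m (0→w₀ over full span):
  R_A = 3w₀L/20 = 3·8·8/20 = 48/5 kN
  M_A = w₀L²/30 = 8·8²/30 = 256/15 kN·m
  R_B = 7w₀L/20 = 7·8·8/20 = 112/5 kN
  M_B = -w₀L²/20 = -8·8²/20 = -128/5 kN·m
Load 4 — uniform load w=18 kN/m over full span:
  R_A = wL/2 = 18·8/2 = 72 kN
  M_A = wL²/12 = 18·8²/12 = 96 kN·m
  R_B = wL/2 = 18·8/2 = 72 kN
  M_B = -wL²/12 = -18·8²/12 = -96 kN·m
Superposition: R_A = 14531/160 kN, M_A = 15443/120 kN·m, R_B = 16029/160 kN, M_B = -5339/40 kN·m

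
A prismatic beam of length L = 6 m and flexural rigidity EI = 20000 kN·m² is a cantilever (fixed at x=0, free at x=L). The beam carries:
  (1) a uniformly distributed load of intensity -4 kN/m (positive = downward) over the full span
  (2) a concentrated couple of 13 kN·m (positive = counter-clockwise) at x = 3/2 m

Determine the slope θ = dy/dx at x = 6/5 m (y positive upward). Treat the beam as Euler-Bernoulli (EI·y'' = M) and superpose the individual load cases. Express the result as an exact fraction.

θ(6/5) = 5367/1250000 rad

Load 1 — uniform load w=-4 kN/m over full span:
  θ_1 = -wx(x²-3Lx+3L²)/(6EI) = -(-4)·(6/5)·((6/5)²-3·6·(6/5)+3·6²)/(6·20000) = 549/156250 rad
Load 2 — applied couple M₀=13 kN·m at a=3/2 m (b=L-a=9/2):
  θ_2 = M₀x/EI  [x≤a] = 13·(6/5)/20000 = 39/50000 rad
Superposition: θ = Σ θ_i = 5367/1250000 rad ≈ 0.004294 rad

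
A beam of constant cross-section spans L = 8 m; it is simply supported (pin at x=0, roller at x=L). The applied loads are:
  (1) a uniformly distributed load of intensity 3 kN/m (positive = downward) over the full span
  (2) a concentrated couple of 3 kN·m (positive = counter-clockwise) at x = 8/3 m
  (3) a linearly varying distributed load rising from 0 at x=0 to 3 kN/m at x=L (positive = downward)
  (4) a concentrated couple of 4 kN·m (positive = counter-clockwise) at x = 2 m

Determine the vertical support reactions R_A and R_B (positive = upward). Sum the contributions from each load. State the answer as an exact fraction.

R_A = 135/8 kN, R_B = 153/8 kN

Load 1 — uniform load w=3 kN/m over full span:
  R_A = wL/2 = 3·8/2 = 12 kN
  R_B = wL/2 = 3·8/2 = 12 kN
Load 2 — applied couple M₀=3 kN·m at a=8/3 m (b=L-a=16/3):
  R_A = M₀/L = 3/8 kN
  R_B = -M₀/L = -3/8 kN
Load 3 — triangular load w₀=3 kN/m (0→w₀ over full span):
  R_A = w₀L/6 = 3·8/6 = 4 kN
  R_B = w₀L/3 = 3·8/3 = 8 kN
Load 4 — applied couple M₀=4 kN·m at a=2 m (b=L-a=6):
  R_A = M₀/L = 4/8 = 1/2 kN
  R_B = -M₀/L = -4/8 = -1/2 kN
Superposition: R_A = 135/8 kN, R_B = 153/8 kN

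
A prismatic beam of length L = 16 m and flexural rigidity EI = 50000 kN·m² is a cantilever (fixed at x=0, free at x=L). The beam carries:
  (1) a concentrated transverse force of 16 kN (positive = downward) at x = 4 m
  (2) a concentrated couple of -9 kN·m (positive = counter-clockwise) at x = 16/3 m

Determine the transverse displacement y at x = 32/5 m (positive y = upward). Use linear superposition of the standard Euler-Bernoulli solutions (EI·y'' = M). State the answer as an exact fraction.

y(32/5) = -776/46875 m

Load 1 — point force P=16 kN at a=4 m (b=L-a=12):
  y_1 = -Pa²(3x-a)/(6EI)  [x>a] = -16·4²·(3·(32/5)-4)/(6·50000) = -608/46875 m
Load 2 — applied couple M₀=-9 kN·m at a=16/3 m (b=L-a=32/3):
  y_2 = M₀a(2x-a)/(2EI)  [x>a] = (-9)·(16/3)·(2·(32/5)-(16/3))/(2·50000) = -56/15625 m
Superposition: y = Σ y_i = -776/46875 m ≈ -0.016555 m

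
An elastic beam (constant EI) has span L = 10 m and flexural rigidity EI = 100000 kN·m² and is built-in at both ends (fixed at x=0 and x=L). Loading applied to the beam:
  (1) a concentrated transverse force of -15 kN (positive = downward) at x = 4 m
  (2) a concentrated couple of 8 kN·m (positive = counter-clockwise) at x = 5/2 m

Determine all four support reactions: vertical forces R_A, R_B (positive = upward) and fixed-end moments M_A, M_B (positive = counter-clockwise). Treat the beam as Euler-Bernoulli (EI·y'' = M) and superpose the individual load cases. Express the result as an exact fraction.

R_A = -441/50 kN, M_A = -231/10 kN·m, R_B = -309/50 kN, M_B = 169/10 kN·m

Load 1 — point force P=-15 kN at a=4 m (b=L-a=6):
  R_A = Pb²(3a+b)/L³ = (-15)·6²·(3·4+6)/10³ = -243/25 kN
  M_A = Pab²/L² = (-15)·4·6²/10² = -108/5 kN·m
  R_B = Pa²(a+3b)/L³ = (-15)·4²·(4+3·6)/10³ = -132/25 kN
  M_B = -Pa²b/L² = -(-15)·4²·6/10² = 72/5 kN·m
Load 2 — applied couple M₀=8 kN·m at a=5/2 m (b=L-a=15/2):
  R_A = 6M₀ab/L³ = 6·8·(5/2)·(15/2)/10³ = 9/10 kN
  M_A = M₀b(2a-b)/L² = 8·(15/2)·(2·(5/2)-(15/2))/10² = -3/2 kN·m
  R_B = -6M₀ab/L³ = -6·8·(5/2)·(15/2)/10³ = -9/10 kN
  M_B = M₀a(2b-a)/L² = 8·(5/2)·(2·(15/2)-(5/2))/10² = 5/2 kN·m
Superposition: R_A = -441/50 kN, M_A = -231/10 kN·m, R_B = -309/50 kN, M_B = 169/10 kN·m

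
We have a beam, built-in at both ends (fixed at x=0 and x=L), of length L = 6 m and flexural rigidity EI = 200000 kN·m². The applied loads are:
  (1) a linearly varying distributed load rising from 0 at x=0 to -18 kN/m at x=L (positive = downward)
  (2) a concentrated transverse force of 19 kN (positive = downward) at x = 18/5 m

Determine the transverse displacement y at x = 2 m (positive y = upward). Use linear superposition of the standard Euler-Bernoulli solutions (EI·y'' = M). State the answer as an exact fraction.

Load 1 — triangular load w₀=-18 kN/m (0→w₀ over full span):
  y_1 = -w₀x²(L-x)²(x+2L)/(120LEI) = -(-18)·2²·(6-2)²·(2+2·6)/(120·6·200000) = 7/62500 m
Load 2 — point force P=19 kN at a=18/5 m (b=L-a=12/5):
  y_2 = -Pb²x²(3aL-(3a+b)x)/(6L³EI)  [x≤a] = -19·(12/5)²·2²·(3·(18/5)·6-(3·(18/5)+(12/5))·2)/(6·6³·200000) = -76/1171875 m
Superposition: y = Σ y_i = 221/4687500 m ≈ 0.000047 m

y(2) = 221/4687500 m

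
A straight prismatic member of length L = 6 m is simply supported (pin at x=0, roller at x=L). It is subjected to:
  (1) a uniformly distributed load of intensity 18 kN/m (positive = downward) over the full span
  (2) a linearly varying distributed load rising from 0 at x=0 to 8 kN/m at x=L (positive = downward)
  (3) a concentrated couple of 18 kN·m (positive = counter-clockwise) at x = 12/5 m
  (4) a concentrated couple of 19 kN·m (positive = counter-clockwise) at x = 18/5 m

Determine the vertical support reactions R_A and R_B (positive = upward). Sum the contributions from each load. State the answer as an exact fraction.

R_A = 409/6 kN, R_B = 383/6 kN

Load 1 — uniform load w=18 kN/m over full span:
  R_A = wL/2 = 18·6/2 = 54 kN
  R_B = wL/2 = 18·6/2 = 54 kN
Load 2 — triangular load w₀=8 kN/m (0→w₀ over full span):
  R_A = w₀L/6 = 8·6/6 = 8 kN
  R_B = w₀L/3 = 8·6/3 = 16 kN
Load 3 — applied couple M₀=18 kN·m at a=12/5 m (b=L-a=18/5):
  R_A = M₀/L = 18/6 = 3 kN
  R_B = -M₀/L = -18/6 = -3 kN
Load 4 — applied couple M₀=19 kN·m at a=18/5 m (b=L-a=12/5):
  R_A = M₀/L = 19/6 kN
  R_B = -M₀/L = -19/6 kN
Superposition: R_A = 409/6 kN, R_B = 383/6 kN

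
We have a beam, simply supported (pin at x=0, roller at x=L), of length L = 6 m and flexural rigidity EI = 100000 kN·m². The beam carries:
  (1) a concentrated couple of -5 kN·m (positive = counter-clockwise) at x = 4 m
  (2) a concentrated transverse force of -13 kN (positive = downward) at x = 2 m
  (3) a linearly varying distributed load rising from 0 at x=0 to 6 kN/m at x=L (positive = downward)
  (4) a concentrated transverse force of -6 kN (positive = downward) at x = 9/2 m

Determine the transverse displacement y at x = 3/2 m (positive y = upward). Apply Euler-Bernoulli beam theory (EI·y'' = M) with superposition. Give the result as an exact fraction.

y(3/2) = 15601/76800000 m

Load 1 — applied couple M₀=-5 kN·m at a=4 m (b=L-a=2):
  y_1 = (M₀x³/(6L)+C₁x)/EI  [x≤a] with C₁=M₀(3b²-L²)/(6L)=10/3 = ((-5)·(3/2)³/(6·6)+(10/3)·(3/2))/100000 = 29/640000 m
Load 2 — point force P=-13 kN at a=2 m (b=L-a=4):
  y_2 = -Pbx(L²-b²-x²)/(6LEI)  [x≤a] = -(-13)·4·(3/2)·(6²-4²-(3/2)²)/(6·6·100000) = 923/2400000 m
Load 3 — triangular load w₀=6 kN/m (0→w₀ over full span):
  y_3 = -w₀x(7L⁴-10L²x²+3x⁴)/(360LEI) = -6·(3/2)·(7·6⁴-10·6²·(3/2)²+3·(3/2)⁴)/(360·6·100000) = -8829/25600000 m
Load 4 — point force P=-6 kN at a=9/2 m (b=L-a=3/2):
  y_4 = -Pbx(L²-b²-x²)/(6LEI)  [x≤a] = -(-6)·(3/2)·(3/2)·(6²-(3/2)²-(3/2)²)/(6·6·100000) = 189/1600000 m
Superposition: y = Σ y_i = 15601/76800000 m ≈ 0.000203 m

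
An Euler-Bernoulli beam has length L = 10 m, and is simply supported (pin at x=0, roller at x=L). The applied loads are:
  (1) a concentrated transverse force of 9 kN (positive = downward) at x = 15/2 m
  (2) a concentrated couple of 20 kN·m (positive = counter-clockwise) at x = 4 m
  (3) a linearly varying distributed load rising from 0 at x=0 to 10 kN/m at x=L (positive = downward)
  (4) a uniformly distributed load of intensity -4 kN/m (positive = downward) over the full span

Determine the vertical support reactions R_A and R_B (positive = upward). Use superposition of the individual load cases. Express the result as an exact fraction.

R_A = 11/12 kN, R_B = 217/12 kN

Load 1 — point force P=9 kN at a=15/2 m (b=L-a=5/2):
  R_A = Pb/L = 9·(5/2)/10 = 9/4 kN
  R_B = Pa/L = 9·(15/2)/10 = 27/4 kN
Load 2 — applied couple M₀=20 kN·m at a=4 m (b=L-a=6):
  R_A = M₀/L = 20/10 = 2 kN
  R_B = -M₀/L = -20/10 = -2 kN
Load 3 — triangular load w₀=10 kN/m (0→w₀ over full span):
  R_A = w₀L/6 = 10·10/6 = 50/3 kN
  R_B = w₀L/3 = 10·10/3 = 100/3 kN
Load 4 — uniform load w=-4 kN/m over full span:
  R_A = wL/2 = (-4)·10/2 = -20 kN
  R_B = wL/2 = (-4)·10/2 = -20 kN
Superposition: R_A = 11/12 kN, R_B = 217/12 kN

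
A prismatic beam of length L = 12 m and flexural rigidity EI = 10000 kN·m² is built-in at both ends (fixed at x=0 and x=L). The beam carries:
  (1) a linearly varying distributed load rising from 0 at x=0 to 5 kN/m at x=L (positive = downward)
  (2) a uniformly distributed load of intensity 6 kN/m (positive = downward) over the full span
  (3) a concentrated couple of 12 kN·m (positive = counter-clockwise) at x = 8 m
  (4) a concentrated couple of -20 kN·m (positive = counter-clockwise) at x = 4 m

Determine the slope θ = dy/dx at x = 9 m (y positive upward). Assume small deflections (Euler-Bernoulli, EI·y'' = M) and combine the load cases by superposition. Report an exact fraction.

θ(9) = 4211/320000 rad

Load 1 — triangular load w₀=5 kN/m (0→w₀ over full span):
  θ_1 = -w₀(2x(L-x)(L-2x)(x+2L)+x²(L-x)²)/(120LEI) = -5·(2·9·(12-9)·(12-2·9)·(9+2·12)+9²·(12-9)²)/(120·12·10000) = 1107/320000 rad
Load 2 — uniform load w=6 kN/m over full span:
  θ_2 = -wx(L-x)(L-2x)/(12EI) = -6·9·(12-9)·(12-2·9)/(12·10000) = 81/10000 rad
Load 3 — applied couple M₀=12 kN·m at a=8 m (b=L-a=4):
  θ_3 = (R_Ax²/2 - M_Ax - M₀(x-a))/EI  [x>a] with R_A=4/3, M_A=4 = ((4/3)·9²/2 - 4·9 - 12·(9-8))/10000 = 3/5000 rad
Load 4 — applied couple M₀=-20 kN·m at a=4 m (b=L-a=8):
  θ_4 = (R_Ax²/2 - M_Ax - M₀(x-a))/EI  [x>a] with R_A=-20/9, M_A=0 = ((-20/9)·9²/2 - 0·9 - (-20)·(9-4))/10000 = 1/1000 rad
Superposition: θ = Σ θ_i = 4211/320000 rad ≈ 0.013159 rad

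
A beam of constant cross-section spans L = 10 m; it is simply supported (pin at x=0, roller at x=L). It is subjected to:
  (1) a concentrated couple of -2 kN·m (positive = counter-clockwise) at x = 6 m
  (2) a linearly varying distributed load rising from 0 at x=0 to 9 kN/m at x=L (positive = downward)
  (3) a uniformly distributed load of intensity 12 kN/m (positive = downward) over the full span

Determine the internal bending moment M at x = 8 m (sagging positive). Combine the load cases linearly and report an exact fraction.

M(8) = 698/5 kN·m

Load 1 — applied couple M₀=-2 kN·m at a=6 m (b=L-a=4):
  M_1 = M₀x/L - M₀  [x>a] = (-2)·8/10 - (-2) = 2/5 kN·m
Load 2 — triangular load w₀=9 kN/m (0→w₀ over full span):
  M_2 = w₀Lx/6 - w₀x³/(6L) = 9·10·8/6 - 9·8³/(6·10) = 216/5 kN·m
Load 3 — uniform load w=12 kN/m over full span:
  M_3 = wx(L-x)/2 = 12·8·(10-8)/2 = 96 kN·m
Superposition: M = Σ M_i = 698/5 kN·m ≈ 139.600000 kN·m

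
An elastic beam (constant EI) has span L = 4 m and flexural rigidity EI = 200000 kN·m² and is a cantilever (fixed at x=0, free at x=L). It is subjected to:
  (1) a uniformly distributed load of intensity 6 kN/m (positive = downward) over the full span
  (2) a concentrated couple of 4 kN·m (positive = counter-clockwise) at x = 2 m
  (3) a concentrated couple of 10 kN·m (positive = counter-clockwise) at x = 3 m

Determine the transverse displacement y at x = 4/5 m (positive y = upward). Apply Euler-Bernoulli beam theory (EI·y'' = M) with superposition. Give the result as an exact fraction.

Load 1 — uniform load w=6 kN/m over full span:
  y_1 = -wx²(x²-4Lx+6L²)/(24EI) = -6·(4/5)²·((4/5)²-4·4·(4/5)+6·4²)/(24·200000) = -131/1953125 m
Load 2 — applied couple M₀=4 kN·m at a=2 m (b=L-a=2):
  y_2 = M₀x²/(2EI)  [x≤a] = 4·(4/5)²/(2·200000) = 1/156250 m
Load 3 — applied couple M₀=10 kN·m at a=3 m (b=L-a=1):
  y_3 = M₀x²/(2EI)  [x≤a] = 10·(4/5)²/(2·200000) = 1/62500 m
Superposition: y = Σ y_i = -349/7812500 m ≈ -0.000045 m

y(4/5) = -349/7812500 m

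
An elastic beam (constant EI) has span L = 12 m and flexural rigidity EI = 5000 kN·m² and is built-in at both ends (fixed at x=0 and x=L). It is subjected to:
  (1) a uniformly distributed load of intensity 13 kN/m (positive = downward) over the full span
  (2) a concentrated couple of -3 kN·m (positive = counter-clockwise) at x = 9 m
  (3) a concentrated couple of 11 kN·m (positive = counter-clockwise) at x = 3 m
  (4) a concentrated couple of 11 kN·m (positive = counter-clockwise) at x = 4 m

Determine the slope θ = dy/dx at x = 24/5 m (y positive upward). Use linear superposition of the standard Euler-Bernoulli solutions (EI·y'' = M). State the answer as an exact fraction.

Load 1 — uniform load w=13 kN/m over full span:
  θ_1 = -wx(L-x)(L-2x)/(12EI) = -13·(24/5)·(12-(24/5))·(12-2·(24/5))/(12·5000) = -1404/78125 rad
Load 2 — applied couple M₀=-3 kN·m at a=9 m (b=L-a=3):
  θ_2 = (R_Ax²/2 - M_Ax)/EI  [x≤a] with R_A=-9/32, M_A=-15/16 = ((-9/32)·(24/5)²/2 - (-15/16)·(24/5))/5000 = 63/250000 rad
Load 3 — applied couple M₀=11 kN·m at a=3 m (b=L-a=9):
  θ_3 = (R_Ax²/2 - M_Ax - M₀(x-a))/EI  [x>a] with R_A=33/32, M_A=-33/16 = ((33/32)·(24/5)²/2 - (-33/16)·(24/5) - 11·((24/5)-3))/5000 = 99/250000 rad
Load 4 — applied couple M₀=11 kN·m at a=4 m (b=L-a=8):
  θ_4 = (R_Ax²/2 - M_Ax - M₀(x-a))/EI  [x>a] with R_A=11/9, M_A=0 = ((11/9)·(24/5)²/2 - 0·(24/5) - 11·((24/5)-4))/5000 = 33/31250 rad
Superposition: θ = Σ θ_i = -10167/625000 rad ≈ -0.016267 rad

θ(24/5) = -10167/625000 rad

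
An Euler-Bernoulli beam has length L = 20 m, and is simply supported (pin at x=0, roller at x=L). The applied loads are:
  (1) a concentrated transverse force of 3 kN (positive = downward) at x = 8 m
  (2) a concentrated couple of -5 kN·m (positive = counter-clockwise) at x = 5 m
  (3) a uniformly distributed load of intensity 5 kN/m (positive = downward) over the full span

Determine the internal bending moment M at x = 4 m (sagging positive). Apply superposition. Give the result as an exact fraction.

M(4) = 831/5 kN·m

Load 1 — point force P=3 kN at a=8 m (b=L-a=12):
  M_1 = Pbx/L  [x≤a] = 3·12·4/20 = 36/5 kN·m
Load 2 — applied couple M₀=-5 kN·m at a=5 m (b=L-a=15):
  M_2 = M₀x/L  [x≤a] = (-5)·4/20 = -1 kN·m
Load 3 — uniform load w=5 kN/m over full span:
  M_3 = wx(L-x)/2 = 5·4·(20-4)/2 = 160 kN·m
Superposition: M = Σ M_i = 831/5 kN·m ≈ 166.200000 kN·m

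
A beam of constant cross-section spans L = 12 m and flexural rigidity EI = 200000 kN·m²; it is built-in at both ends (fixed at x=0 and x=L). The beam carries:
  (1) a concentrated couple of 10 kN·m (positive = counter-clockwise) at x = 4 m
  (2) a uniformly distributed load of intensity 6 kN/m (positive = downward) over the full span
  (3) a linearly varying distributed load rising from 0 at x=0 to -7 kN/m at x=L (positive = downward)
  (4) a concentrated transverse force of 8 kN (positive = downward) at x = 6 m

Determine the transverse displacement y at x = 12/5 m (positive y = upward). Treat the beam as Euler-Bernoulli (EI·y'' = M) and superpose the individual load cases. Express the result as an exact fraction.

Load 1 — applied couple M₀=10 kN·m at a=4 m (b=L-a=8):
  y_1 = (R_Ax³/6 - M_Ax²/2)/EI  [x≤a] with R_A=10/9, M_A=0 = ((10/9)·(12/5)³/6 - 0·(12/5)²/2)/200000 = 1/78125 m
Load 2 — uniform load w=6 kN/m over full span:
  y_2 = -wx²(L-x)²/(24EI) = -6·(12/5)²·(12-(12/5))²/(24·200000) = -1296/1953125 m
Load 3 — triangular load w₀=-7 kN/m (0→w₀ over full span):
  y_3 = -w₀x²(L-x)²(x+2L)/(120LEI) = -(-7)·(12/5)²·(12-(12/5))²·((12/5)+2·12)/(120·12·200000) = 16632/48828125 m
Load 4 — point force P=8 kN at a=6 m (b=L-a=6):
  y_4 = -Pb²x²(3aL-(3a+b)x)/(6L³EI)  [x≤a] = -8·6²·(12/5)²·(3·6·12-(3·6+6)·(12/5))/(6·12³·200000) = -99/781250 m
Superposition: y = Σ y_i = -42661/97656250 m ≈ -0.000437 m

y(12/5) = -42661/97656250 m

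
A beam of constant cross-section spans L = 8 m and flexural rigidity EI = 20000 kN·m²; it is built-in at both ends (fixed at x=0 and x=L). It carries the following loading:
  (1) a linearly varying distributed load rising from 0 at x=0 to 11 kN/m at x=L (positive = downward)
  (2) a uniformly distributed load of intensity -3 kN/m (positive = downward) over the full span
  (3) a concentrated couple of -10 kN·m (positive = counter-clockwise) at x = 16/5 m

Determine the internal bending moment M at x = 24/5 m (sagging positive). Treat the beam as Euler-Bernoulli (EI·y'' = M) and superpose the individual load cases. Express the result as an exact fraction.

Load 1 — triangular load w₀=11 kN/m (0→w₀ over full span):
  M_1 = 3w₀Lx/20 - w₀L²/30 - w₀x³/(6L) = 3·11·8·(24/5)/20 - 11·8²/30 - 11·(24/5)³/(6·8) = 5456/375 kN·m
Load 2 — uniform load w=-3 kN/m over full span:
  M_2 = wLx/2 - wL²/12 - wx²/2 = (-3)·8·(24/5)/2 - (-3)·8²/12 - (-3)·(24/5)²/2 = -176/25 kN·m
Load 3 — applied couple M₀=-10 kN·m at a=16/5 m (b=L-a=24/5):
  M_3 = R_Ax - M_A - M₀  [x>a] with R_A=-9/5, M_A=-6/5 = (-9/5)·(24/5) - (-6/5) - (-10) = 64/25 kN·m
Superposition: M = Σ M_i = 3776/375 kN·m ≈ 10.069333 kN·m

M(24/5) = 3776/375 kN·m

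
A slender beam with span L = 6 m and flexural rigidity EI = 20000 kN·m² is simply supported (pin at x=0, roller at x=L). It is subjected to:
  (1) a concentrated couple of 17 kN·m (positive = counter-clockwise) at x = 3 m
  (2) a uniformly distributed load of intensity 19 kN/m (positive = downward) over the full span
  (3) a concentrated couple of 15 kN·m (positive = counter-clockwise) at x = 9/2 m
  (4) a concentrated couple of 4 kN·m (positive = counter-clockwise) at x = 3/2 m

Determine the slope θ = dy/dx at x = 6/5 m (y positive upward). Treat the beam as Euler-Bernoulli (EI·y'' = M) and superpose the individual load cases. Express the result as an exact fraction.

Load 1 — applied couple M₀=17 kN·m at a=3 m (b=L-a=3):
  θ_1 = (M₀x²/(2L)+C₁)/EI  [x≤a] with C₁=M₀(3b²-L²)/(6L)=-17/4 = (17·(6/5)²/(2·6)+(-17/4))/20000 = -221/2000000 rad
Load 2 — uniform load w=19 kN/m over full span:
  θ_2 = -w(L³-6Lx²+4x³)/(24EI) = -19·(6³-6·6·(6/5)²+4·(6/5)³)/(24·20000) = -16929/2500000 rad
Load 3 — applied couple M₀=15 kN·m at a=9/2 m (b=L-a=3/2):
  θ_3 = (M₀x²/(2L)+C₁)/EI  [x≤a] with C₁=M₀(3b²-L²)/(6L)=-195/16 = (15·(6/5)²/(2·6)+(-195/16))/20000 = -831/1600000 rad
Load 4 — applied couple M₀=4 kN·m at a=3/2 m (b=L-a=9/2):
  θ_4 = (M₀x²/(2L)+C₁)/EI  [x≤a] with C₁=M₀(3b²-L²)/(6L)=11/4 = (4·(6/5)²/(2·6)+(11/4))/20000 = 323/2000000 rad
Superposition: θ = Σ θ_i = -289599/40000000 rad ≈ -0.007240 rad

θ(6/5) = -289599/40000000 rad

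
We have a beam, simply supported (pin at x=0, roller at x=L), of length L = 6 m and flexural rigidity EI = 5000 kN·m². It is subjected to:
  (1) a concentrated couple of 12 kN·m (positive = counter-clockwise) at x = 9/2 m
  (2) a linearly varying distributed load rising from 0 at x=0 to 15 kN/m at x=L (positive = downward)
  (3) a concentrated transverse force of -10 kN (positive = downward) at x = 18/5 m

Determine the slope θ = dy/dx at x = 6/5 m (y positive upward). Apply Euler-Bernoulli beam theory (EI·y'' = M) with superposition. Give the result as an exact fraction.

θ(6/5) = -21723/2500000 rad

Load 1 — applied couple M₀=12 kN·m at a=9/2 m (b=L-a=3/2):
  θ_1 = (M₀x²/(2L)+C₁)/EI  [x≤a] with C₁=M₀(3b²-L²)/(6L)=-39/4 = (12·(6/5)²/(2·6)+(-39/4))/5000 = -831/500000 rad
Load 2 — triangular load w₀=15 kN/m (0→w₀ over full span):
  θ_2 = -w₀(7L⁴-30L²x²+15x⁴)/(360LEI) = -15·(7·6⁴-30·6²·(6/5)²+15·(6/5)⁴)/(360·6·5000) = -819/78125 rad
Load 3 — point force P=-10 kN at a=18/5 m (b=L-a=12/5):
  θ_3 = -Pb(L²-b²-3x²)/(6LEI)  [x≤a] = -(-10)·(12/5)·(6²-(12/5)²-3·(6/5)²)/(6·6·5000) = 54/15625 rad
Superposition: θ = Σ θ_i = -21723/2500000 rad ≈ -0.008689 rad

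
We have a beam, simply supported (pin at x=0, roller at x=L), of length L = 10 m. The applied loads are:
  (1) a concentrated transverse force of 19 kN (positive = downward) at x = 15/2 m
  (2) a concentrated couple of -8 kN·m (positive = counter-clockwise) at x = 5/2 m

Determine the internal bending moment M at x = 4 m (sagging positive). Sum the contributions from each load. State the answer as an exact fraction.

M(4) = 119/5 kN·m

Load 1 — point force P=19 kN at a=15/2 m (b=L-a=5/2):
  M_1 = Pbx/L  [x≤a] = 19·(5/2)·4/10 = 19 kN·m
Load 2 — applied couple M₀=-8 kN·m at a=5/2 m (b=L-a=15/2):
  M_2 = M₀x/L - M₀  [x>a] = (-8)·4/10 - (-8) = 24/5 kN·m
Superposition: M = Σ M_i = 119/5 kN·m ≈ 23.800000 kN·m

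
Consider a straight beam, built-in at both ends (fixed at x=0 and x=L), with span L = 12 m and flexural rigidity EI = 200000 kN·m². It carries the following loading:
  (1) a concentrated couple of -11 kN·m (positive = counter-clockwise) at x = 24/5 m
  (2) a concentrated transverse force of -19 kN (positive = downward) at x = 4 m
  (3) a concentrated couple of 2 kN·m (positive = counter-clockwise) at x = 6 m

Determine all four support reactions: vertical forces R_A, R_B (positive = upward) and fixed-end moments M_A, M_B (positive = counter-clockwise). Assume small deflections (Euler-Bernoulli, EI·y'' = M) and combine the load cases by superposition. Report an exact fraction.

R_A = -40889/2700 kN, M_A = -15569/450 kN·m, R_B = -10411/2700 kN, M_B = 6241/450 kN·m

Load 1 — applied couple M₀=-11 kN·m at a=24/5 m (b=L-a=36/5):
  R_A = 6M₀ab/L³ = 6·(-11)·(24/5)·(36/5)/12³ = -33/25 kN
  M_A = M₀b(2a-b)/L² = (-11)·(36/5)·(2·(24/5)-(36/5))/12² = -33/25 kN·m
  R_B = -6M₀ab/L³ = -6·(-11)·(24/5)·(36/5)/12³ = 33/25 kN
  M_B = M₀a(2b-a)/L² = (-11)·(24/5)·(2·(36/5)-(24/5))/12² = -88/25 kN·m
Load 2 — point force P=-19 kN at a=4 m (b=L-a=8):
  R_A = Pb²(3a+b)/L³ = (-19)·8²·(3·4+8)/12³ = -380/27 kN
  M_A = Pab²/L² = (-19)·4·8²/12² = -304/9 kN·m
  R_B = Pa²(a+3b)/L³ = (-19)·4²·(4+3·8)/12³ = -133/27 kN
  M_B = -Pa²b/L² = -(-19)·4²·8/12² = 152/9 kN·m
Load 3 — applied couple M₀=2 kN·m at a=6 m (b=L-a=6):
  R_A = 6M₀ab/L³ = 6·2·6·6/12³ = 1/4 kN
  M_A = M₀b(2a-b)/L² = 2·6·(2·6-6)/12² = 1/2 kN·m
  R_B = -6M₀ab/L³ = -6·2·6·6/12³ = -1/4 kN
  M_B = M₀a(2b-a)/L² = 2·6·(2·6-6)/12² = 1/2 kN·m
Superposition: R_A = -40889/2700 kN, M_A = -15569/450 kN·m, R_B = -10411/2700 kN, M_B = 6241/450 kN·m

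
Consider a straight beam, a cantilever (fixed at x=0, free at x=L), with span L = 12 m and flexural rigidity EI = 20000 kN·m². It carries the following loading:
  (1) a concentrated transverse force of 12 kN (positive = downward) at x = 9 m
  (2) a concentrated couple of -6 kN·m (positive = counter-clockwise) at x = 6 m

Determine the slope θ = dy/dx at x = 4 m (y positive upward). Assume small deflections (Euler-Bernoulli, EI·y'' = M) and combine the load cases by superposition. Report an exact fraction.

θ(4) = -9/500 rad

Load 1 — point force P=12 kN at a=9 m (b=L-a=3):
  θ_1 = -Px(2a-x)/(2EI)  [x≤a] = -12·4·(2·9-4)/(2·20000) = -21/1250 rad
Load 2 — applied couple M₀=-6 kN·m at a=6 m (b=L-a=6):
  θ_2 = M₀x/EI  [x≤a] = (-6)·4/20000 = -3/2500 rad
Superposition: θ = Σ θ_i = -9/500 rad ≈ -0.018000 rad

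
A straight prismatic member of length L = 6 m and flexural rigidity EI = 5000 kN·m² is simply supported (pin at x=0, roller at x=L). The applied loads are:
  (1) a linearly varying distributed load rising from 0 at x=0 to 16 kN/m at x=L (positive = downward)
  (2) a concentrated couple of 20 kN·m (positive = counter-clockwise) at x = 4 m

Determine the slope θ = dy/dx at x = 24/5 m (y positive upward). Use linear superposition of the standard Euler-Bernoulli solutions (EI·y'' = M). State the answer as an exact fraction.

θ(24/5) = 15751/1171875 rad

Load 1 — triangular load w₀=16 kN/m (0→w₀ over full span):
  θ_1 = -w₀(7L⁴-30L²x²+15x⁴)/(360LEI) = -16·(7·6⁴-30·6²·(24/5)²+15·(24/5)⁴)/(360·6·5000) = 4542/390625 rad
Load 2 — applied couple M₀=20 kN·m at a=4 m (b=L-a=2):
  θ_2 = (M₀x²/(2L)-M₀(x-a)+C₁)/EI  [x>a] with C₁=M₀(3b²-L²)/(6L)=-40/3 = (20·(24/5)²/(2·6)-20·((24/5)-4)+(-40/3))/5000 = 17/9375 rad
Superposition: θ = Σ θ_i = 15751/1171875 rad ≈ 0.013441 rad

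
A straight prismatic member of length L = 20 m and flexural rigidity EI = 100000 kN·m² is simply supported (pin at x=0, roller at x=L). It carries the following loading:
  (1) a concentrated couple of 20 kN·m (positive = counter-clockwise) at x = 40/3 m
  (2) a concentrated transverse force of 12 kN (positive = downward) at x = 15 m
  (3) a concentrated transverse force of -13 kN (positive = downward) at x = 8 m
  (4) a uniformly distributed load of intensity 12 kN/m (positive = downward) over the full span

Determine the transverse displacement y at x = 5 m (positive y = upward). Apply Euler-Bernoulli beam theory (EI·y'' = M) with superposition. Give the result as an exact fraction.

Load 1 — applied couple M₀=20 kN·m at a=40/3 m (b=L-a=20/3):
  y_1 = (M₀x³/(6L)+C₁x)/EI  [x≤a] with C₁=M₀(3b²-L²)/(6L)=-400/9 = (20·5³/(6·20)+(-400/9)·5)/100000 = -29/14400 m
Load 2 — point force P=12 kN at a=15 m (b=L-a=5):
  y_2 = -Pbx(L²-b²-x²)/(6LEI)  [x≤a] = -12·5·5·(20²-5²-5²)/(6·20·100000) = -7/800 m
Load 3 — point force P=-13 kN at a=8 m (b=L-a=12):
  y_3 = -Pbx(L²-b²-x²)/(6LEI)  [x≤a] = -(-13)·12·5·(20²-12²-5²)/(6·20·100000) = 3003/200000 m
Load 4 — uniform load w=12 kN/m over full span:
  y_4 = -wx(L³-2Lx²+x³)/(24EI) = -12·5·(20³-2·20·5²+5³)/(24·100000) = -57/320 m
Superposition: y = Σ y_i = -312973/1800000 m ≈ -0.173874 m

y(5) = -312973/1800000 m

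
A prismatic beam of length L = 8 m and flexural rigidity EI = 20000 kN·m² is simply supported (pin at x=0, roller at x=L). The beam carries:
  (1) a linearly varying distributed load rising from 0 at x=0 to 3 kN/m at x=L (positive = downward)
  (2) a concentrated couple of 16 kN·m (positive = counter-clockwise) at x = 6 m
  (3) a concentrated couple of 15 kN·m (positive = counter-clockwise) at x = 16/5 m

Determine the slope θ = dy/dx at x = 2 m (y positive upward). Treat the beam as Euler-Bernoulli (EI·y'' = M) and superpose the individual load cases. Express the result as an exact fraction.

θ(2) = -301/200000 rad

Load 1 — triangular load w₀=3 kN/m (0→w₀ over full span):
  θ_1 = -w₀(7L⁴-30L²x²+15x⁴)/(360LEI) = -3·(7·8⁴-30·8²·2²+15·2⁴)/(360·8·20000) = -1327/1200000 rad
Load 2 — applied couple M₀=16 kN·m at a=6 m (b=L-a=2):
  θ_2 = (M₀x²/(2L)+C₁)/EI  [x≤a] with C₁=M₀(3b²-L²)/(6L)=-52/3 = (16·2²/(2·8)+(-52/3))/20000 = -1/1500 rad
Load 3 — applied couple M₀=15 kN·m at a=16/5 m (b=L-a=24/5):
  θ_3 = (M₀x²/(2L)+C₁)/EI  [x≤a] with C₁=M₀(3b²-L²)/(6L)=8/5 = (15·2²/(2·8)+(8/5))/20000 = 107/400000 rad
Superposition: θ = Σ θ_i = -301/200000 rad ≈ -0.001505 rad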